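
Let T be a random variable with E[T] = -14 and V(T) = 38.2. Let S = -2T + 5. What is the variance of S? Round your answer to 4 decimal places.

V(-2T + 5) = (-2)²·V(T) = 4·38.2 = 152.8

152.8000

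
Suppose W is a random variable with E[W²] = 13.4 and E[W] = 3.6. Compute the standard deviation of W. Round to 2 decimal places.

Var(W) = 13.4 − (3.6)² = 0.44
σ(W) = √0.44 ≈ 0.66

0.66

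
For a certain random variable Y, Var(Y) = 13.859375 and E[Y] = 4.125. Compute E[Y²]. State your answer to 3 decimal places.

E[Y²] = Var(Y) + (E[Y])² = 13.859375 + (4.125)² = 30.875

30.875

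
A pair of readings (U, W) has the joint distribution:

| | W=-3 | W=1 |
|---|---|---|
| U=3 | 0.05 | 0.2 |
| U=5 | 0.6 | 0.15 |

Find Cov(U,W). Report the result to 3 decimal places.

-0.900

E[U] = 4.5,  E[W] = -1.6
E[UW] = -8.1
Cov(U,W) = E[UW] − E[U]E[W] = -8.1 − (4.5)(-1.6) = -0.9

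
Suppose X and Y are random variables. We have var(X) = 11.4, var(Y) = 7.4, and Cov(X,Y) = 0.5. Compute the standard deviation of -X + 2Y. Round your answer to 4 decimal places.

var(-X + 2Y) = (-1)²·var(X) + (2)²·var(Y) + 2·(-1)·(2)·Cov(X,Y)
= 1·11.4 + 4·7.4 + -4·0.5 = 39
SD(-X + 2Y) = √39 ≈ 6.2450

6.2450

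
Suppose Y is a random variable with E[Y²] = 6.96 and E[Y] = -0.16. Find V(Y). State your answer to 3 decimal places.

V(Y) = 6.96 − (-0.16)² = 6.9344

6.934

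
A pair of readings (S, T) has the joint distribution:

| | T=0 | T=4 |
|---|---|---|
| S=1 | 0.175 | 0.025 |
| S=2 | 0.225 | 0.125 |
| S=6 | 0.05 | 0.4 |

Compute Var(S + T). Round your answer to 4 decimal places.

E[S] = 3.6,  E[T] = 2.2,  E[ST] = 10.7
Var(S) = 17.8 − (3.6)² = 4.84;  Var(T) = 8.8 − (2.2)² = 3.96
Cov(S,T) = 10.7 − (3.6)(2.2) = 2.78
Var(S + T) = (1)²·4.84 + (1)²·3.96 + 2·(1)·(1)·2.78 = 14.36

14.3600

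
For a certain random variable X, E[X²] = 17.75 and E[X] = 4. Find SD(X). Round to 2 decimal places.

1.32

V(X) = 17.75 − (4)² = 1.75
SD(X) = √1.75 ≈ 1.32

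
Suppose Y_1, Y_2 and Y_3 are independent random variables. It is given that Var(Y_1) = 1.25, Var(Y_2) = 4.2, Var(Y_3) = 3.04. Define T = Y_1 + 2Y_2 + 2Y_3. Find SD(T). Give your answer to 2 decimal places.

By independence, Var(T) = (1)²Var(Y_1) + (2)²Var(Y_2) + (2)²Var(Y_3)
= (1)²·1.25 + (2)²·4.2 + (2)²·3.04 = 30.21
SD(T) = √30.21 ≈ 5.50

5.50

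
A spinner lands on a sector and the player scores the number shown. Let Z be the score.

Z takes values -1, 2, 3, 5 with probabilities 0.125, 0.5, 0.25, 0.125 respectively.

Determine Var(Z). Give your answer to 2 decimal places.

E[Z] = (-1)(0.125) + (2)(0.5) + (3)(0.25) + (5)(0.125) = 2.25
E[Z²] = (-1)²(0.125) + (2)²(0.5) + (3)²(0.25) + (5)²(0.125) = 7.5
Var(Z) = E[Z²] − (E[Z])² = 7.5 − (2.25)² = 2.4375

2.44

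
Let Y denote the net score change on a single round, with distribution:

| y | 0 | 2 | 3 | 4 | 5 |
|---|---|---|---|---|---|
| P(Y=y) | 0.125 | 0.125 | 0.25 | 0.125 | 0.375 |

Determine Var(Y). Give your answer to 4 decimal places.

2.7344

E[Y] = (0)(0.125) + (2)(0.125) + (3)(0.25) + (4)(0.125) + (5)(0.375) = 3.375
E[Y²] = (0)²(0.125) + (2)²(0.125) + (3)²(0.25) + (4)²(0.125) + (5)²(0.375) = 14.125
Var(Y) = E[Y²] − (E[Y])² = 14.125 − (3.375)² = 2.734375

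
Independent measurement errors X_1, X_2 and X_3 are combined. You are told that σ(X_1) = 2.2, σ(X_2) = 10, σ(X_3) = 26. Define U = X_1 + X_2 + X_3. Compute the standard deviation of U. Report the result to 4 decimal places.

V(X_1) = 4.84, V(X_2) = 100, V(X_3) = 676
By independence, V(U) = (1)²V(X_1) + (1)²V(X_2) + (1)²V(X_3)
= (1)²·4.84 + (1)²·100 + (1)²·676 = 780.84
σ(U) = √780.84 ≈ 27.9435

27.9435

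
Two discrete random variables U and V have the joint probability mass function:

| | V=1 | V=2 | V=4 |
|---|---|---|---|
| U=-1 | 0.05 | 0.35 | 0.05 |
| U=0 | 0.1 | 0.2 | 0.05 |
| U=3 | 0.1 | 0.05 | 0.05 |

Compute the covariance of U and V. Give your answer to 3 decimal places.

E[U] = 0.15,  E[V] = 2.05
E[UV] = 0.25
Cov(U,V) = E[UV] − E[U]E[V] = 0.25 − (0.15)(2.05) = -0.0575

-0.058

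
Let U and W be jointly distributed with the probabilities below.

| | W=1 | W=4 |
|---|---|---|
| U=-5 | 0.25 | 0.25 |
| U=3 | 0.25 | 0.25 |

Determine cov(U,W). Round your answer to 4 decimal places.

0.0000

E[U] = -1,  E[W] = 2.5
E[UW] = -2.5
cov(U,W) = E[UW] − E[U]E[W] = -2.5 − (-1)(2.5) = 0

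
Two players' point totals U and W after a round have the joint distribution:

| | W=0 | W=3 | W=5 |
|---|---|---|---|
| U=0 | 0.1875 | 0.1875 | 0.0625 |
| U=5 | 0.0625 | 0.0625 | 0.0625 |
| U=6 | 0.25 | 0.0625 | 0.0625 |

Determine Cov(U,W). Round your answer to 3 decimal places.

E[U] = 3.1875,  E[W] = 1.875
E[UW] = 5.5
Cov(U,W) = E[UW] − E[U]E[W] = 5.5 − (3.1875)(1.875) = -0.4765625

-0.477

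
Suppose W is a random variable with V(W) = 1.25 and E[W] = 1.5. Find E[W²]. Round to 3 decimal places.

E[W²] = V(W) + (E[W])² = 1.25 + (1.5)² = 3.5

3.500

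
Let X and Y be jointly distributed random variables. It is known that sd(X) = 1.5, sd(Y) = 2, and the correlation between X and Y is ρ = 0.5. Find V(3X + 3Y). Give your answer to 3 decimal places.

83.250

V(X) = (1.5)² = 2.25;  V(Y) = (2)² = 4
Cov(X,Y) = ρ·sd(X)·sd(Y) = 0.5·1.5·2 = 1.5
V(3X + 3Y) = (3)²·V(X) + (3)²·V(Y) + 2·(3)·(3)·Cov(X,Y)
= 9·2.25 + 9·4 + 18·1.5 = 83.25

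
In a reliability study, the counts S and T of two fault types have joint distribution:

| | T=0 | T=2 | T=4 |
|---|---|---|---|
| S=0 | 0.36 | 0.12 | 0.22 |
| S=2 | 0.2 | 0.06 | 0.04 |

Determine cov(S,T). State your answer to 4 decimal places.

-0.2800

E[S] = 0.6,  E[T] = 1.4
E[ST] = 0.56
cov(S,T) = E[ST] − E[S]E[T] = 0.56 − (0.6)(1.4) = -0.28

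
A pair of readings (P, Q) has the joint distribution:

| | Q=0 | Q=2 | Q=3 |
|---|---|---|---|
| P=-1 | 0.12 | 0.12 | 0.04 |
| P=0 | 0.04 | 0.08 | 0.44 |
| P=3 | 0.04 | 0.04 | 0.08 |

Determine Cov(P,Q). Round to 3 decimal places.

E[P] = 0.2,  E[Q] = 2.16
E[PQ] = 0.6
Cov(P,Q) = E[PQ] − E[P]E[Q] = 0.6 − (0.2)(2.16) = 0.168

0.168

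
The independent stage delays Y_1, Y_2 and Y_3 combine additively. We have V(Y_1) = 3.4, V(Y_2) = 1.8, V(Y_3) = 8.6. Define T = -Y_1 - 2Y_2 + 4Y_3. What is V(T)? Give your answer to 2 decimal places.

By independence, V(T) = (-1)²V(Y_1) + (-2)²V(Y_2) + (4)²V(Y_3)
= (-1)²·3.4 + (-2)²·1.8 + (4)²·8.6 = 148.2

148.20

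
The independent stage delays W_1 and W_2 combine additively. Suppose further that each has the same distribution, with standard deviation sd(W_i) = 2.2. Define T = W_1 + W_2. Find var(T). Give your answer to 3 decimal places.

var(W_i) = (2.2)² = 4.84
By independence, var(T) = (1)²var(W_1) + (1)²var(W_2)
= (1)²·4.84 + (1)²·4.84 = 9.68

9.680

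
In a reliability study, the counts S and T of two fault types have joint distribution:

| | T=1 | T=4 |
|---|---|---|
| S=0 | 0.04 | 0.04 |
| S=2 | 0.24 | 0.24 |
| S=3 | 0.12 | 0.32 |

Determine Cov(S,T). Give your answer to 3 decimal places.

0.216

E[S] = 2.28,  E[T] = 2.8
E[ST] = 6.6
Cov(S,T) = E[ST] − E[S]E[T] = 6.6 − (2.28)(2.8) = 0.216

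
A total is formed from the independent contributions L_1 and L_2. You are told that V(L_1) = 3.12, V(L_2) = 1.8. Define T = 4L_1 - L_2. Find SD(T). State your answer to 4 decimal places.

7.1917

By independence, V(T) = (4)²V(L_1) + (-1)²V(L_2)
= (4)²·3.12 + (-1)²·1.8 = 51.72
SD(T) = √51.72 ≈ 7.1917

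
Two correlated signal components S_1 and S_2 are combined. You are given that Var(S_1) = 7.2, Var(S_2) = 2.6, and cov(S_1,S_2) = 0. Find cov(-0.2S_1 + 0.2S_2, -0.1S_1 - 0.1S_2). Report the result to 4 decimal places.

0.0920

cov(-0.2S_1 + 0.2S_2, -0.1S_1 - 0.1S_2) = (-0.2)(-0.1)Var(S_1) + (0.2)(-0.1)Var(S_2) + [(-0.2)(-0.1) + (0.2)(-0.1)]cov(S_1,S_2)
= 0.02·7.2 + -0.02·2.6 + 0·0 = 0.092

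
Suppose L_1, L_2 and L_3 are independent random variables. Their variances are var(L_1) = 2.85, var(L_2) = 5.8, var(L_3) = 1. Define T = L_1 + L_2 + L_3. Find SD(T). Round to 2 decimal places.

By independence, var(T) = (1)²var(L_1) + (1)²var(L_2) + (1)²var(L_3)
= (1)²·2.85 + (1)²·5.8 + (1)²·1 = 9.65
SD(T) = √9.65 ≈ 3.11

3.11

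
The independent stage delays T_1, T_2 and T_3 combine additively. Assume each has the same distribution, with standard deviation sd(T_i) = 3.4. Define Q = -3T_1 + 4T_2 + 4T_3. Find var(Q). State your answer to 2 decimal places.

473.96

var(T_i) = (3.4)² = 11.56
By independence, var(Q) = (-3)²var(T_1) + (4)²var(T_2) + (4)²var(T_3)
= (-3)²·11.56 + (4)²·11.56 + (4)²·11.56 = 473.96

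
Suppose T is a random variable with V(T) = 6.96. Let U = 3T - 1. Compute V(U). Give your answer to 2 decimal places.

V(3T - 1) = (3)²·V(T) = 9·6.96 = 62.64

62.64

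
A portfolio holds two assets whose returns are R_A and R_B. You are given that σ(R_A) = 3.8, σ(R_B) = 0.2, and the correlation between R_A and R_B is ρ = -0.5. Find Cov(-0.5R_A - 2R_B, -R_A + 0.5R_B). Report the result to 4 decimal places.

6.5150

Var(R_A) = (3.8)² = 14.44;  Var(R_B) = (0.2)² = 0.04
Cov(R_A,R_B) = ρ·σ(R_A)·σ(R_B) = -0.5·3.8·0.2 = -0.38
Cov(-0.5R_A - 2R_B, -R_A + 0.5R_B) = (-0.5)(-1)Var(R_A) + (-2)(0.5)Var(R_B) + [(-0.5)(0.5) + (-2)(-1)]Cov(R_A,R_B)
= 0.5·14.44 + -1·0.04 + 1.75·-0.38 = 6.515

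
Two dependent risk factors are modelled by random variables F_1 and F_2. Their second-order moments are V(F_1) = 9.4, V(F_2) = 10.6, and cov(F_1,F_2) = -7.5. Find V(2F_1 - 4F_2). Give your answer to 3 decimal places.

V(2F_1 - 4F_2) = (2)²·V(F_1) + (-4)²·V(F_2) + 2·(2)·(-4)·cov(F_1,F_2)
= 4·9.4 + 16·10.6 + -16·-7.5 = 327.2

327.200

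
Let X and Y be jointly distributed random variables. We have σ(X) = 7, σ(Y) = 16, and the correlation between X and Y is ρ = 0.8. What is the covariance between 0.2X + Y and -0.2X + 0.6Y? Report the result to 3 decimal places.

144.472

var(X) = (7)² = 49;  var(Y) = (16)² = 256
cov(X,Y) = ρ·σ(X)·σ(Y) = 0.8·7·16 = 89.6
cov(0.2X + Y, -0.2X + 0.6Y) = (0.2)(-0.2)var(X) + (1)(0.6)var(Y) + [(0.2)(0.6) + (1)(-0.2)]cov(X,Y)
= -0.04·49 + 0.6·256 + -0.08·89.6 = 144.472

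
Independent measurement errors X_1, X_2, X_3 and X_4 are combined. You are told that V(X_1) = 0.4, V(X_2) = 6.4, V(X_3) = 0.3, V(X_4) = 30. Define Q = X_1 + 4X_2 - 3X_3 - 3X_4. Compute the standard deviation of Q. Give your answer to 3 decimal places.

19.378

By independence, V(Q) = (1)²V(X_1) + (4)²V(X_2) + (-3)²V(X_3) + (-3)²V(X_4)
= (1)²·0.4 + (4)²·6.4 + (-3)²·0.3 + (-3)²·30 = 375.5
SD(Q) = √375.5 ≈ 19.378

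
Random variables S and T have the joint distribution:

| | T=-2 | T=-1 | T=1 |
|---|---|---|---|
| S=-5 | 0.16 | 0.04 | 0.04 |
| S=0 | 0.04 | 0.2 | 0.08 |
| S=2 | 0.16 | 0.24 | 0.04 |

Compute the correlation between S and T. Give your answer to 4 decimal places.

0.0822

E[S] = -0.32,  E[T] = -1.04
E[ST] = 0.56
cov(S,T) = E[ST] − E[S]E[T] = 0.56 − (-0.32)(-1.04) = 0.2272
Var(S) = 7.6576,  Var(T) = 0.9984
ρ = 0.2272 / √(7.6576·0.9984) ≈ 0.0822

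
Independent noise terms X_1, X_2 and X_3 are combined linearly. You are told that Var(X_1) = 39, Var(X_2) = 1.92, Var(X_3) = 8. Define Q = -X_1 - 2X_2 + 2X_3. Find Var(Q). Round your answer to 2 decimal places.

By independence, Var(Q) = (-1)²Var(X_1) + (-2)²Var(X_2) + (2)²Var(X_3)
= (-1)²·39 + (-2)²·1.92 + (2)²·8 = 78.68

78.68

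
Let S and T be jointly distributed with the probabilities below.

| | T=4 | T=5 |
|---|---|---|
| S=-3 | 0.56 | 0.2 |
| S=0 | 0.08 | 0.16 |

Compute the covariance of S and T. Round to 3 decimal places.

E[S] = -2.28,  E[T] = 4.36
E[ST] = -9.72
Cov(S,T) = E[ST] − E[S]E[T] = -9.72 − (-2.28)(4.36) = 0.2208

0.221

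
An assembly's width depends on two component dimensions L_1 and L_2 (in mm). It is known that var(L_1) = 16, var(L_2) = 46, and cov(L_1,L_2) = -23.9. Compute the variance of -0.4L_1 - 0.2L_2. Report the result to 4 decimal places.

0.5760

var(-0.4L_1 - 0.2L_2) = (-0.4)²·var(L_1) + (-0.2)²·var(L_2) + 2·(-0.4)·(-0.2)·cov(L_1,L_2)
= 0.16·16 + 0.04·46 + 0.16·-23.9 = 0.576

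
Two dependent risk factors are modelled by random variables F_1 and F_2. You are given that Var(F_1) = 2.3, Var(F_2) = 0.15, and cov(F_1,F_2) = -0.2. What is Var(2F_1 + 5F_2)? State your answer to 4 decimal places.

Var(2F_1 + 5F_2) = (2)²·Var(F_1) + (5)²·Var(F_2) + 2·(2)·(5)·cov(F_1,F_2)
= 4·2.3 + 25·0.15 + 20·-0.2 = 8.95

8.9500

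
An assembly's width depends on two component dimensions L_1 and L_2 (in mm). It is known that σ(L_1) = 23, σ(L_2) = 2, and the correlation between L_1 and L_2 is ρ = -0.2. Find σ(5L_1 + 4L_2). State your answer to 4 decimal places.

113.6706

var(L_1) = (23)² = 529;  var(L_2) = (2)² = 4
Cov(L_1,L_2) = ρ·σ(L_1)·σ(L_2) = -0.2·23·2 = -9.2
var(5L_1 + 4L_2) = (5)²·var(L_1) + (4)²·var(L_2) + 2·(5)·(4)·Cov(L_1,L_2)
= 25·529 + 16·4 + 40·-9.2 = 12921
σ(5L_1 + 4L_2) = √12921 ≈ 113.6706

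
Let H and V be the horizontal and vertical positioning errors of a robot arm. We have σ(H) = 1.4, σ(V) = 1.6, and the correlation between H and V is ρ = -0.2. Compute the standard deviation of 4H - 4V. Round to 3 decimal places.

Var(H) = (1.4)² = 1.96;  Var(V) = (1.6)² = 2.56
Cov(H,V) = ρ·σ(H)·σ(V) = -0.2·1.4·1.6 = -0.448
Var(4H - 4V) = (4)²·Var(H) + (-4)²·Var(V) + 2·(4)·(-4)·Cov(H,V)
= 16·1.96 + 16·2.56 + -32·-0.448 = 86.656
σ(4H - 4V) = √86.656 ≈ 9.309

9.309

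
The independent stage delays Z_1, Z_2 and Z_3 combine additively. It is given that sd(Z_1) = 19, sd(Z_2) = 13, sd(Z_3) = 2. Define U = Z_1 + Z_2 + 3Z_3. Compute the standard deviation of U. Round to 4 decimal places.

23.7908

Var(Z_1) = 361, Var(Z_2) = 169, Var(Z_3) = 4
By independence, Var(U) = (1)²Var(Z_1) + (1)²Var(Z_2) + (3)²Var(Z_3)
= (1)²·361 + (1)²·169 + (3)²·4 = 566
sd(U) = √566 ≈ 23.7908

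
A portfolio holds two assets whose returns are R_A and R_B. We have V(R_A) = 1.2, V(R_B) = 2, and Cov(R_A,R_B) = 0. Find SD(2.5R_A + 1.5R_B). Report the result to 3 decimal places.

3.464

V(2.5R_A + 1.5R_B) = (2.5)²·V(R_A) + (1.5)²·V(R_B) + 2·(2.5)·(1.5)·Cov(R_A,R_B)
= 6.25·1.2 + 2.25·2 + 7.5·0 = 12
SD(2.5R_A + 1.5R_B) = √12 ≈ 3.464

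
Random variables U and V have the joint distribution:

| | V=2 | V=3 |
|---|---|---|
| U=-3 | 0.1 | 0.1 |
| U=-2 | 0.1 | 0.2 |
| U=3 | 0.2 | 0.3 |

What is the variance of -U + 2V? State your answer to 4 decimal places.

8.2900

E[U] = 0.3,  E[V] = 2.6,  E[UV] = 0.8
Var(U) = 7.5 − (0.3)² = 7.41;  Var(V) = 7 − (2.6)² = 0.24
cov(U,V) = 0.8 − (0.3)(2.6) = 0.02
Var(-U + 2V) = (-1)²·7.41 + (2)²·0.24 + 2·(-1)·(2)·0.02 = 8.29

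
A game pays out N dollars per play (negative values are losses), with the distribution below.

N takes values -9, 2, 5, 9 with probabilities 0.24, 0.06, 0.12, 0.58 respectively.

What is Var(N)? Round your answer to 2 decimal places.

E[N] = (-9)(0.24) + (2)(0.06) + (5)(0.12) + (9)(0.58) = 3.78
E[N²] = (-9)²(0.24) + (2)²(0.06) + (5)²(0.12) + (9)²(0.58) = 69.66
Var(N) = E[N²] − (E[N])² = 69.66 − (3.78)² = 55.3716

55.37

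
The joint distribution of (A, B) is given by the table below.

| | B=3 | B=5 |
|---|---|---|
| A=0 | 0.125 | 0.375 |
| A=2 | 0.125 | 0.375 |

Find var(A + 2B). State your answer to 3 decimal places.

E[A] = 1,  E[B] = 4.5,  E[AB] = 4.5
var(A) = 2 − (1)² = 1;  var(B) = 21 − (4.5)² = 0.75
cov(A,B) = 4.5 − (1)(4.5) = 0
var(A + 2B) = (1)²·1 + (2)²·0.75 + 2·(1)·(2)·0 = 4

4.000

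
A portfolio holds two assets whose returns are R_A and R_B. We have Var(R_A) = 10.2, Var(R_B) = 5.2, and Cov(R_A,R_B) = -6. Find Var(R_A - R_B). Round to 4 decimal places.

27.4000

Var(R_A - R_B) = (1)²·Var(R_A) + (-1)²·Var(R_B) + 2·(1)·(-1)·Cov(R_A,R_B)
= 1·10.2 + 1·5.2 + -2·-6 = 27.4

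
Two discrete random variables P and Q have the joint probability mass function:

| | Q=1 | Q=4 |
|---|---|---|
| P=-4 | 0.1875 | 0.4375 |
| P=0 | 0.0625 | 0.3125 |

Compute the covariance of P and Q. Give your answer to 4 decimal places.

E[P] = -2.5,  E[Q] = 3.25
E[PQ] = -7.75
Cov(P,Q) = E[PQ] − E[P]E[Q] = -7.75 − (-2.5)(3.25) = 0.375

0.3750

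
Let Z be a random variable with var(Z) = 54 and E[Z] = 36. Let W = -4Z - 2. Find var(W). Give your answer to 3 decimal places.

var(-4Z - 2) = (-4)²·var(Z) = 16·54 = 864

864.000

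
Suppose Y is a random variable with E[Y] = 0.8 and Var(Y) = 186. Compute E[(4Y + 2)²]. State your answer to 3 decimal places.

3003.040

E[4Y + 2] = 4·0.8 + 2 = 5.2
Var(4Y + 2) = (4)²·186 = 2976
E[(4Y + 2)²] = Var((4Y + 2)) + (E[(4Y + 2)])² = 2976 + (5.2)² = 3003.04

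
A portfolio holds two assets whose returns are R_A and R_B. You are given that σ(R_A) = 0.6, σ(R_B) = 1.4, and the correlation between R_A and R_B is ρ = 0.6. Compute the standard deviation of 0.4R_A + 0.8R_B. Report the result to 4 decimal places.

1.2785

Var(R_A) = (0.6)² = 0.36;  Var(R_B) = (1.4)² = 1.96
Cov(R_A,R_B) = ρ·σ(R_A)·σ(R_B) = 0.6·0.6·1.4 = 0.504
Var(0.4R_A + 0.8R_B) = (0.4)²·Var(R_A) + (0.8)²·Var(R_B) + 2·(0.4)·(0.8)·Cov(R_A,R_B)
= 0.16·0.36 + 0.64·1.96 + 0.64·0.504 = 1.63456
σ(0.4R_A + 0.8R_B) = √1.63456 ≈ 1.2785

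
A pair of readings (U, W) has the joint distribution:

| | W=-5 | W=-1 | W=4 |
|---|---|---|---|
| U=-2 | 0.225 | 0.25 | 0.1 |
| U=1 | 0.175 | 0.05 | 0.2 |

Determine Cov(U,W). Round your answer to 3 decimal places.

1.028

E[U] = -0.725,  E[W] = -1.1
E[UW] = 1.825
Cov(U,W) = E[UW] − E[U]E[W] = 1.825 − (-0.725)(-1.1) = 1.0275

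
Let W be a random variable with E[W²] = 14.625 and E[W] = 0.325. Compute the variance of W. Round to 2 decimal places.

var(W) = 14.625 − (0.325)² = 14.519375

14.52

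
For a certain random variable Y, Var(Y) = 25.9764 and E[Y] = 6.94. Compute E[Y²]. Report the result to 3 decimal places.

74.140

E[Y²] = Var(Y) + (E[Y])² = 25.9764 + (6.94)² = 74.14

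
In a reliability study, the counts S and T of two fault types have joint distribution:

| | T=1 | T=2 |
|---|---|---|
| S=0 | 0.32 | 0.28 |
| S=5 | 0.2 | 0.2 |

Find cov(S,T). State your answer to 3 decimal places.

0.040

E[S] = 2,  E[T] = 1.48
E[ST] = 3
cov(S,T) = E[ST] − E[S]E[T] = 3 − (2)(1.48) = 0.04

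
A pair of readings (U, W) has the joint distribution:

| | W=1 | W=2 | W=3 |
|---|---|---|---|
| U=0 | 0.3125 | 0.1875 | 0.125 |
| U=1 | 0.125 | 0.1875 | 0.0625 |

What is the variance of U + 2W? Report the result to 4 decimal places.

E[U] = 0.375,  E[W] = 1.75,  E[UW] = 0.6875
V(U) = 0.375 − (0.375)² = 0.234375;  V(W) = 3.625 − (1.75)² = 0.5625
cov(U,W) = 0.6875 − (0.375)(1.75) = 0.03125
V(U + 2W) = (1)²·0.234375 + (2)²·0.5625 + 2·(1)·(2)·0.03125 = 2.609375

2.6094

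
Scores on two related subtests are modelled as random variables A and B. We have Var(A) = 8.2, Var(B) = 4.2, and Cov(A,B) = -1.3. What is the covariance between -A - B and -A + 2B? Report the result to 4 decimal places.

1.1000

Cov(-A - B, -A + 2B) = (-1)(-1)Var(A) + (-1)(2)Var(B) + [(-1)(2) + (-1)(-1)]Cov(A,B)
= 1·8.2 + -2·4.2 + -1·-1.3 = 1.1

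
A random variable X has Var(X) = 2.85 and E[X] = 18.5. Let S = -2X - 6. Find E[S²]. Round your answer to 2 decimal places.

E[-2X - 6] = -2·18.5 − 6 = -43
Var(-2X - 6) = (-2)²·2.85 = 11.4
E[S²] = Var(S) + (E[S])² = 11.4 + (-43)² = 1860.4

1860.40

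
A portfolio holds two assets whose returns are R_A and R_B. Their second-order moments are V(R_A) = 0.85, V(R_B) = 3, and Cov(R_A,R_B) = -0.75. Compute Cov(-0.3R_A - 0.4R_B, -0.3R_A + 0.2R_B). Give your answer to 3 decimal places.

-0.209

Cov(-0.3R_A - 0.4R_B, -0.3R_A + 0.2R_B) = (-0.3)(-0.3)V(R_A) + (-0.4)(0.2)V(R_B) + [(-0.3)(0.2) + (-0.4)(-0.3)]Cov(R_A,R_B)
= 0.09·0.85 + -0.08·3 + 0.06·-0.75 = -0.2085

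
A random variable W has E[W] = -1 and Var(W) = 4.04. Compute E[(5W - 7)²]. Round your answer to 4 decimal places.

E[5W - 7] = 5·-1 − 7 = -12
Var(5W - 7) = (5)²·4.04 = 101
E[(5W - 7)²] = Var((5W - 7)) + (E[(5W - 7)])² = 101 + (-12)² = 245

245.0000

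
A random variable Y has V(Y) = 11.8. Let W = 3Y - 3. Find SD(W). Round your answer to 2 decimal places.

10.31

V(3Y - 3) = (3)²·11.8 = 106.2
SD(W) = √106.2 ≈ 10.31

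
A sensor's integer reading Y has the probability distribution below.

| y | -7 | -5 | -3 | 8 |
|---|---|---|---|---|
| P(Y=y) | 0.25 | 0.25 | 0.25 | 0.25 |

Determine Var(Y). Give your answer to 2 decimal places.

33.69

E[Y] = (-7)(0.25) + (-5)(0.25) + (-3)(0.25) + (8)(0.25) = -1.75
E[Y²] = (-7)²(0.25) + (-5)²(0.25) + (-3)²(0.25) + (8)²(0.25) = 36.75
Var(Y) = E[Y²] − (E[Y])² = 36.75 − (-1.75)² = 33.6875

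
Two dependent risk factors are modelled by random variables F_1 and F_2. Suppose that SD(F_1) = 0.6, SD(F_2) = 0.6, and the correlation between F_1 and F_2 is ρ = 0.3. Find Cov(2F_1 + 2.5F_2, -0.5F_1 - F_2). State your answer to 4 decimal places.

-1.6110

V(F_1) = (0.6)² = 0.36;  V(F_2) = (0.6)² = 0.36
Cov(F_1,F_2) = ρ·SD(F_1)·SD(F_2) = 0.3·0.6·0.6 = 0.108
Cov(2F_1 + 2.5F_2, -0.5F_1 - F_2) = (2)(-0.5)V(F_1) + (2.5)(-1)V(F_2) + [(2)(-1) + (2.5)(-0.5)]Cov(F_1,F_2)
= -1·0.36 + -2.5·0.36 + -3.25·0.108 = -1.611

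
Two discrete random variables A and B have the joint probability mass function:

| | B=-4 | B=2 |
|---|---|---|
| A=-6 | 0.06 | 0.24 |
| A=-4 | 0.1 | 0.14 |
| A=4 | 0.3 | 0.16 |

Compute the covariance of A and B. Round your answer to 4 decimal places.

E[A] = -0.92,  E[B] = -0.76
E[AB] = -4.48
Cov(A,B) = E[AB] − E[A]E[B] = -4.48 − (-0.92)(-0.76) = -5.1792

-5.1792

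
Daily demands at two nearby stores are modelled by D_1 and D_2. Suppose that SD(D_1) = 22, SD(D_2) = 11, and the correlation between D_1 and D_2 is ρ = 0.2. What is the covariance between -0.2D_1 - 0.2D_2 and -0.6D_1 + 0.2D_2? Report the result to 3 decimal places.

57.112

V(D_1) = (22)² = 484;  V(D_2) = (11)² = 121
Cov(D_1,D_2) = ρ·SD(D_1)·SD(D_2) = 0.2·22·11 = 48.4
Cov(-0.2D_1 - 0.2D_2, -0.6D_1 + 0.2D_2) = (-0.2)(-0.6)V(D_1) + (-0.2)(0.2)V(D_2) + [(-0.2)(0.2) + (-0.2)(-0.6)]Cov(D_1,D_2)
= 0.12·484 + -0.04·121 + 0.08·48.4 = 57.112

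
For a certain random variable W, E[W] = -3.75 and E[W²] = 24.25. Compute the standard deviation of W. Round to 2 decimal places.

3.19

Var(W) = 24.25 − (-3.75)² = 10.1875
σ(W) = √10.1875 ≈ 3.19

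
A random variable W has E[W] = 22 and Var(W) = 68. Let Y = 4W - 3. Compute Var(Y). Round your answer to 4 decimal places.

1088.0000

Var(4W - 3) = (4)²·Var(W) = 16·68 = 1088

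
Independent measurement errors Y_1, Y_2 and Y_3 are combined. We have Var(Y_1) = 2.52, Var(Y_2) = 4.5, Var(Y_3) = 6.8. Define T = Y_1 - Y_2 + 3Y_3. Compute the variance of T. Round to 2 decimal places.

68.22

By independence, Var(T) = (1)²Var(Y_1) + (-1)²Var(Y_2) + (3)²Var(Y_3)
= (1)²·2.52 + (-1)²·4.5 + (3)²·6.8 = 68.22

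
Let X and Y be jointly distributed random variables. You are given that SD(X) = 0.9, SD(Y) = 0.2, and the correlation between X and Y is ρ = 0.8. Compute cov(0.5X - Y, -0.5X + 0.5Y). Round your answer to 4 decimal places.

V(X) = (0.9)² = 0.81;  V(Y) = (0.2)² = 0.04
cov(X,Y) = ρ·SD(X)·SD(Y) = 0.8·0.9·0.2 = 0.144
cov(0.5X - Y, -0.5X + 0.5Y) = (0.5)(-0.5)V(X) + (-1)(0.5)V(Y) + [(0.5)(0.5) + (-1)(-0.5)]cov(X,Y)
= -0.25·0.81 + -0.5·0.04 + 0.75·0.144 = -0.1145

-0.1145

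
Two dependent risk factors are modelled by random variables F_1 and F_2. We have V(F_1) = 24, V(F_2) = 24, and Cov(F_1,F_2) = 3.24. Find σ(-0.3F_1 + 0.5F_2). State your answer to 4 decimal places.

2.6810

V(-0.3F_1 + 0.5F_2) = (-0.3)²·V(F_1) + (0.5)²·V(F_2) + 2·(-0.3)·(0.5)·Cov(F_1,F_2)
= 0.09·24 + 0.25·24 + -0.3·3.24 = 7.188
σ(-0.3F_1 + 0.5F_2) = √7.188 ≈ 2.6810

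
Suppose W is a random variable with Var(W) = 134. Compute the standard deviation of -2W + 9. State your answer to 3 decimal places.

23.152

Var(-2W + 9) = (-2)²·134 = 536
σ(-2W + 9) = √536 ≈ 23.152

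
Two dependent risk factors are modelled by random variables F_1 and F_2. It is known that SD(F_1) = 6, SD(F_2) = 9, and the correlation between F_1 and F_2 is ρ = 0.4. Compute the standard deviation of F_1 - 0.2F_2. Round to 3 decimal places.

5.532

Var(F_1) = (6)² = 36;  Var(F_2) = (9)² = 81
Cov(F_1,F_2) = ρ·SD(F_1)·SD(F_2) = 0.4·6·9 = 21.6
Var(F_1 - 0.2F_2) = (1)²·Var(F_1) + (-0.2)²·Var(F_2) + 2·(1)·(-0.2)·Cov(F_1,F_2)
= 1·36 + 0.04·81 + -0.4·21.6 = 30.6
SD(F_1 - 0.2F_2) = √30.6 ≈ 5.532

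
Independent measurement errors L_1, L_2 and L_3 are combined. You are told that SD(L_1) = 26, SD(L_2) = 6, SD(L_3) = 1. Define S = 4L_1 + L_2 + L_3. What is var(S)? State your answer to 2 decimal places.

var(L_1) = 676, var(L_2) = 36, var(L_3) = 1
By independence, var(S) = (4)²var(L_1) + (1)²var(L_2) + (1)²var(L_3)
= (4)²·676 + (1)²·36 + (1)²·1 = 10853

10853.00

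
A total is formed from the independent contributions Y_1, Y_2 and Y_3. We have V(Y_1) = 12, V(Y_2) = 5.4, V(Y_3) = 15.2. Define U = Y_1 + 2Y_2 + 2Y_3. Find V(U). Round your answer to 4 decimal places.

94.4000

By independence, V(U) = (1)²V(Y_1) + (2)²V(Y_2) + (2)²V(Y_3)
= (1)²·12 + (2)²·5.4 + (2)²·15.2 = 94.4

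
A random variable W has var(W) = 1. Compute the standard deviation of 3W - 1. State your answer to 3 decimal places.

var(3W - 1) = (3)²·1 = 9
σ(3W - 1) = √9 ≈ 3.000

3.000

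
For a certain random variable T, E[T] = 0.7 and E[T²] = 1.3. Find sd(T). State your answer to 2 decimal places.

V(T) = 1.3 − (0.7)² = 0.81
sd(T) = √0.81 ≈ 0.90

0.90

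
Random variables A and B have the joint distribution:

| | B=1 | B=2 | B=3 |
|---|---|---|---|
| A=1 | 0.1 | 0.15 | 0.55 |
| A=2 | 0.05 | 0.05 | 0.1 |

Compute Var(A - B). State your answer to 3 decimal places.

0.810

E[A] = 1.2,  E[B] = 2.5,  E[AB] = 2.95
Var(A) = 1.6 − (1.2)² = 0.16;  Var(B) = 6.8 − (2.5)² = 0.55
Cov(A,B) = 2.95 − (1.2)(2.5) = -0.05
Var(A - B) = (1)²·0.16 + (-1)²·0.55 + 2·(1)·(-1)·-0.05 = 0.81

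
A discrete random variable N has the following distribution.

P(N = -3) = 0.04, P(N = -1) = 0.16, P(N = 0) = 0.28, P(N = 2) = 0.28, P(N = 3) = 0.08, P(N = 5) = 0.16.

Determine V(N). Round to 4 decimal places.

E[N] = (-3)(0.04) + (-1)(0.16) + (0)(0.28) + (2)(0.28) + (3)(0.08) + (5)(0.16) = 1.32
E[N²] = (-3)²(0.04) + (-1)²(0.16) + (0)²(0.28) + (2)²(0.28) + (3)²(0.08) + (5)²(0.16) = 6.36
V(N) = E[N²] − (E[N])² = 6.36 − (1.32)² = 4.6176

4.6176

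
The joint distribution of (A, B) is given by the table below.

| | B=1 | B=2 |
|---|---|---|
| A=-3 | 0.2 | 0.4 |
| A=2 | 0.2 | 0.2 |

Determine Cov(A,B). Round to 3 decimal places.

E[A] = -1,  E[B] = 1.6
E[AB] = -1.8
Cov(A,B) = E[AB] − E[A]E[B] = -1.8 − (-1)(1.6) = -0.2

-0.200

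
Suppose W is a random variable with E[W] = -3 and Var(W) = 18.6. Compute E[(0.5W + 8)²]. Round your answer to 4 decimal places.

46.9000

E[0.5W + 8] = 0.5·-3 + 8 = 6.5
Var(0.5W + 8) = (0.5)²·18.6 = 4.65
E[(0.5W + 8)²] = Var((0.5W + 8)) + (E[(0.5W + 8)])² = 4.65 + (6.5)² = 46.9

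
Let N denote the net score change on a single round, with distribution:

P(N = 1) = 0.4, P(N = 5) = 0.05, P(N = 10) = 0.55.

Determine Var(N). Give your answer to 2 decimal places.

18.83

E[N] = (1)(0.4) + (5)(0.05) + (10)(0.55) = 6.15
E[N²] = (1)²(0.4) + (5)²(0.05) + (10)²(0.55) = 56.65
Var(N) = E[N²] − (E[N])² = 56.65 − (6.15)² = 18.8275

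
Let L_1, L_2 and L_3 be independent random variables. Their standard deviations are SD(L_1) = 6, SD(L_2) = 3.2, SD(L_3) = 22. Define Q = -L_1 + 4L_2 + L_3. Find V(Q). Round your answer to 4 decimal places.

683.8400

V(L_1) = 36, V(L_2) = 10.24, V(L_3) = 484
By independence, V(Q) = (-1)²V(L_1) + (4)²V(L_2) + (1)²V(L_3)
= (-1)²·36 + (4)²·10.24 + (1)²·484 = 683.84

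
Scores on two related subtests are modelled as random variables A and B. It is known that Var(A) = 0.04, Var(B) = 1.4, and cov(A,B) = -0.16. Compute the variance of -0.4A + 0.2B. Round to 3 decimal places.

Var(-0.4A + 0.2B) = (-0.4)²·Var(A) + (0.2)²·Var(B) + 2·(-0.4)·(0.2)·cov(A,B)
= 0.16·0.04 + 0.04·1.4 + -0.16·-0.16 = 0.088

0.088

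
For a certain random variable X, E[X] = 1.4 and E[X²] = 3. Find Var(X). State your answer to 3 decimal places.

Var(X) = 3 − (1.4)² = 1.04

1.040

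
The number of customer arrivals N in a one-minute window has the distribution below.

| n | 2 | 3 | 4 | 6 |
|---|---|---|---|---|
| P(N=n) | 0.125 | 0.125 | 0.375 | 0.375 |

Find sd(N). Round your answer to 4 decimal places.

E[N] = (2)(0.125) + (3)(0.125) + (4)(0.375) + (6)(0.375) = 4.375
E[N²] = (2)²(0.125) + (3)²(0.125) + (4)²(0.375) + (6)²(0.375) = 21.125
V(N) = E[N²] − (E[N])² = 21.125 − (4.375)² = 1.984375
sd(N) = √1.984375 ≈ 1.4087

1.4087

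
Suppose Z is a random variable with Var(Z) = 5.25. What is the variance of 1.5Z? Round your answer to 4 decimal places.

11.8125

Var(1.5Z) = (1.5)²·Var(Z) = 2.25·5.25 = 11.8125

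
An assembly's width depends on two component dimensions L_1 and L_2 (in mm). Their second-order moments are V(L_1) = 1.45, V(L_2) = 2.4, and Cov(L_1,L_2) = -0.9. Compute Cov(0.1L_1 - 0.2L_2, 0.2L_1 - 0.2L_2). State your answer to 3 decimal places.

0.179

Cov(0.1L_1 - 0.2L_2, 0.2L_1 - 0.2L_2) = (0.1)(0.2)V(L_1) + (-0.2)(-0.2)V(L_2) + [(0.1)(-0.2) + (-0.2)(0.2)]Cov(L_1,L_2)
= 0.02·1.45 + 0.04·2.4 + -0.06·-0.9 = 0.179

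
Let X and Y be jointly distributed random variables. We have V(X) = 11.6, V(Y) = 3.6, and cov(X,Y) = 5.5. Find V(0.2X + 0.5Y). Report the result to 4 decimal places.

V(0.2X + 0.5Y) = (0.2)²·V(X) + (0.5)²·V(Y) + 2·(0.2)·(0.5)·cov(X,Y)
= 0.04·11.6 + 0.25·3.6 + 0.2·5.5 = 2.464

2.4640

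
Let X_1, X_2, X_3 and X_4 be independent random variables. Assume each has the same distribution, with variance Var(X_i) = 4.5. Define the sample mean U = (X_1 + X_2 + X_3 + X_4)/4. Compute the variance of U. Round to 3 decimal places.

1.125

By independence, Var(U) = (0.25)²Var(X_1) + (0.25)²Var(X_2) + (0.25)²Var(X_3) + (0.25)²Var(X_4)
= (0.25)²·4.5 + (0.25)²·4.5 + (0.25)²·4.5 + (0.25)²·4.5 = 1.125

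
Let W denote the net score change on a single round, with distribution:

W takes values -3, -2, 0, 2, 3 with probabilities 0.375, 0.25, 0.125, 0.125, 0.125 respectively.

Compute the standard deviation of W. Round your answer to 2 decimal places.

E[W] = (-3)(0.375) + (-2)(0.25) + (0)(0.125) + (2)(0.125) + (3)(0.125) = -1
E[W²] = (-3)²(0.375) + (-2)²(0.25) + (0)²(0.125) + (2)²(0.125) + (3)²(0.125) = 6
Var(W) = E[W²] − (E[W])² = 6 − (-1)² = 5
sd(W) = √5 ≈ 2.24

2.24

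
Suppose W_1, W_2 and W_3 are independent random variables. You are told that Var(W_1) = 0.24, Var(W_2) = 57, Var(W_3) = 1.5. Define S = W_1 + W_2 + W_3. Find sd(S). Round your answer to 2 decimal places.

7.66

By independence, Var(S) = (1)²Var(W_1) + (1)²Var(W_2) + (1)²Var(W_3)
= (1)²·0.24 + (1)²·57 + (1)²·1.5 = 58.74
sd(S) = √58.74 ≈ 7.66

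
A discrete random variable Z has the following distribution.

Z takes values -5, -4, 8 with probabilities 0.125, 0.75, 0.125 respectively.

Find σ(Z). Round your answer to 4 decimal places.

4.0292

E[Z] = (-5)(0.125) + (-4)(0.75) + (8)(0.125) = -2.625
E[Z²] = (-5)²(0.125) + (-4)²(0.75) + (8)²(0.125) = 23.125
var(Z) = E[Z²] − (E[Z])² = 23.125 − (-2.625)² = 16.234375
σ(Z) = √16.234375 ≈ 4.0292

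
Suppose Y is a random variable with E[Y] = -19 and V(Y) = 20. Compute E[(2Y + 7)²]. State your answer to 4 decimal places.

1041.0000

E[2Y + 7] = 2·-19 + 7 = -31
V(2Y + 7) = (2)²·20 = 80
E[(2Y + 7)²] = V((2Y + 7)) + (E[(2Y + 7)])² = 80 + (-31)² = 1041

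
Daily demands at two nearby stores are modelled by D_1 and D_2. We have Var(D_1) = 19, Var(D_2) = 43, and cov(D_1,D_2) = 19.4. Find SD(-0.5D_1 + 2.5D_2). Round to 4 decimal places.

15.0000

Var(-0.5D_1 + 2.5D_2) = (-0.5)²·Var(D_1) + (2.5)²·Var(D_2) + 2·(-0.5)·(2.5)·cov(D_1,D_2)
= 0.25·19 + 6.25·43 + -2.5·19.4 = 225
SD(-0.5D_1 + 2.5D_2) = √225 ≈ 15.0000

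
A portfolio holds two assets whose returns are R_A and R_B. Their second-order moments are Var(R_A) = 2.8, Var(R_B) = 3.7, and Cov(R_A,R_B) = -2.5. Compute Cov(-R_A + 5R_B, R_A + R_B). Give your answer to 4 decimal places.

5.7000

Cov(-R_A + 5R_B, R_A + R_B) = (-1)(1)Var(R_A) + (5)(1)Var(R_B) + [(-1)(1) + (5)(1)]Cov(R_A,R_B)
= -1·2.8 + 5·3.7 + 4·-2.5 = 5.7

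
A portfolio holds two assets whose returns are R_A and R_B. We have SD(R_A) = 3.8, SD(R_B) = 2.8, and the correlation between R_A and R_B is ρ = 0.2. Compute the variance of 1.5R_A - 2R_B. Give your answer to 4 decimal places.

51.0820

var(R_A) = (3.8)² = 14.44;  var(R_B) = (2.8)² = 7.84
Cov(R_A,R_B) = ρ·SD(R_A)·SD(R_B) = 0.2·3.8·2.8 = 2.128
var(1.5R_A - 2R_B) = (1.5)²·var(R_A) + (-2)²·var(R_B) + 2·(1.5)·(-2)·Cov(R_A,R_B)
= 2.25·14.44 + 4·7.84 + -6·2.128 = 51.082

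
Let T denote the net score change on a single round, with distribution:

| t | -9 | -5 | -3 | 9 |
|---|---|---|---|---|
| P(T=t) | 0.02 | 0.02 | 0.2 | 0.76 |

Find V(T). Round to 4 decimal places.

29.9584

E[T] = (-9)(0.02) + (-5)(0.02) + (-3)(0.2) + (9)(0.76) = 5.96
E[T²] = (-9)²(0.02) + (-5)²(0.02) + (-3)²(0.2) + (9)²(0.76) = 65.48
V(T) = E[T²] − (E[T])² = 65.48 − (5.96)² = 29.9584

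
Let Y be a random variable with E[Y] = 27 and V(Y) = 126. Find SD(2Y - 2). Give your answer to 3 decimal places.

22.450

V(2Y - 2) = (2)²·126 = 504
SD(2Y - 2) = √504 ≈ 22.450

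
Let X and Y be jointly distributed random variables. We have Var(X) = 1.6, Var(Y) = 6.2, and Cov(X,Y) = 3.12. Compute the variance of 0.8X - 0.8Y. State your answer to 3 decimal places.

0.998

Var(0.8X - 0.8Y) = (0.8)²·Var(X) + (-0.8)²·Var(Y) + 2·(0.8)·(-0.8)·Cov(X,Y)
= 0.64·1.6 + 0.64·6.2 + -1.28·3.12 = 0.9984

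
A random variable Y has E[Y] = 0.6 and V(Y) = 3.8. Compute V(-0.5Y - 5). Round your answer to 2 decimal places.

0.95

V(-0.5Y - 5) = (-0.5)²·V(Y) = 0.25·3.8 = 0.95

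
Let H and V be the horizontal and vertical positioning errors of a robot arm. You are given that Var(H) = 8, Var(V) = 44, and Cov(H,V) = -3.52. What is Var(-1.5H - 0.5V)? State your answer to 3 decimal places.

Var(-1.5H - 0.5V) = (-1.5)²·Var(H) + (-0.5)²·Var(V) + 2·(-1.5)·(-0.5)·Cov(H,V)
= 2.25·8 + 0.25·44 + 1.5·-3.52 = 23.72

23.720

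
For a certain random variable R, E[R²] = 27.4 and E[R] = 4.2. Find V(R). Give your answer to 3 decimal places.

V(R) = 27.4 − (4.2)² = 9.76

9.760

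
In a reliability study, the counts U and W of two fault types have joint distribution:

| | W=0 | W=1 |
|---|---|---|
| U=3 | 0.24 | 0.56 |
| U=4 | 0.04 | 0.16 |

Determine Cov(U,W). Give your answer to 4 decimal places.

0.0160

E[U] = 3.2,  E[W] = 0.72
E[UW] = 2.32
Cov(U,W) = E[UW] − E[U]E[W] = 2.32 − (3.2)(0.72) = 0.016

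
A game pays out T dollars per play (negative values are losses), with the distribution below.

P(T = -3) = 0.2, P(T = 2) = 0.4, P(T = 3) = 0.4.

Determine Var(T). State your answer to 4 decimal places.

E[T] = (-3)(0.2) + (2)(0.4) + (3)(0.4) = 1.4
E[T²] = (-3)²(0.2) + (2)²(0.4) + (3)²(0.4) = 7
Var(T) = E[T²] − (E[T])² = 7 − (1.4)² = 5.04

5.0400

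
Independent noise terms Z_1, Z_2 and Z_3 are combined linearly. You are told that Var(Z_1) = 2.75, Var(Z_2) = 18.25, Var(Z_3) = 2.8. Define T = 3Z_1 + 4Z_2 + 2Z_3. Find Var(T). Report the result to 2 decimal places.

327.95

By independence, Var(T) = (3)²Var(Z_1) + (4)²Var(Z_2) + (2)²Var(Z_3)
= (3)²·2.75 + (4)²·18.25 + (2)²·2.8 = 327.95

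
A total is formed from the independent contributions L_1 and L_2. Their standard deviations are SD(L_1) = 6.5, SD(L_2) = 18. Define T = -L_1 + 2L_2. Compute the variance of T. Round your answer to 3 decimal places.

V(L_1) = 42.25, V(L_2) = 324
By independence, V(T) = (-1)²V(L_1) + (2)²V(L_2)
= (-1)²·42.25 + (2)²·324 = 1338.25

1338.250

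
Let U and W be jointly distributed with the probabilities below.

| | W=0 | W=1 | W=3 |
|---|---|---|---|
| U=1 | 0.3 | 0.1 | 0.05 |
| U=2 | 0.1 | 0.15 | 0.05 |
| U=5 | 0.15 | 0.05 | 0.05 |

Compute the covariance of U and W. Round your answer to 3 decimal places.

0.125

E[U] = 2.3,  E[W] = 0.75
E[UW] = 1.85
cov(U,W) = E[UW] − E[U]E[W] = 1.85 − (2.3)(0.75) = 0.125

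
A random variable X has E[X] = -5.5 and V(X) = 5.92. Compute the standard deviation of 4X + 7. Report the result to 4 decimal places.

9.7324

V(4X + 7) = (4)²·5.92 = 94.72
σ(4X + 7) = √94.72 ≈ 9.7324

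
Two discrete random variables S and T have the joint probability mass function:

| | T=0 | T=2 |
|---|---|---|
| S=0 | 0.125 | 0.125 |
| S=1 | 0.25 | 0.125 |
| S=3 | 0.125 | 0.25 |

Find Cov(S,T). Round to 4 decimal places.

0.2500

E[S] = 1.5,  E[T] = 1
E[ST] = 1.75
Cov(S,T) = E[ST] − E[S]E[T] = 1.75 − (1.5)(1) = 0.25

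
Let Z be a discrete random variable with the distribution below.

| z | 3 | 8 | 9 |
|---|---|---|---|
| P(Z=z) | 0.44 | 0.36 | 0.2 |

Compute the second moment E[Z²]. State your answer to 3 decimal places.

E[Z²] = (3)²(0.44) + (8)²(0.36) + (9)²(0.2) = 43.2

43.200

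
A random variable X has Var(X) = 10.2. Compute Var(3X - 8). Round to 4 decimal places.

91.8000

Var(3X - 8) = (3)²·Var(X) = 9·10.2 = 91.8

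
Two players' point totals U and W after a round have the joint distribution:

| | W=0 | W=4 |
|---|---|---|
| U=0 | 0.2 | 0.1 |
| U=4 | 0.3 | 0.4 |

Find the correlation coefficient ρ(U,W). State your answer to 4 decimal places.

E[U] = 2.8,  E[W] = 2
E[UW] = 6.4
Cov(U,W) = E[UW] − E[U]E[W] = 6.4 − (2.8)(2) = 0.8
V(U) = 3.36,  V(W) = 4
ρ = 0.8 / √(3.36·4) ≈ 0.2182

0.2182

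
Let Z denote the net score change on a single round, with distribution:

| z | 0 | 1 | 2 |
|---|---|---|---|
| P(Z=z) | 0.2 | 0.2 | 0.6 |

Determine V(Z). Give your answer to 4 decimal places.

E[Z] = (0)(0.2) + (1)(0.2) + (2)(0.6) = 1.4
E[Z²] = (0)²(0.2) + (1)²(0.2) + (2)²(0.6) = 2.6
V(Z) = E[Z²] − (E[Z])² = 2.6 − (1.4)² = 0.64

0.6400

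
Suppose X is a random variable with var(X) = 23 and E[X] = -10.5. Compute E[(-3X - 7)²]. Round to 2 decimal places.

807.25

E[-3X - 7] = -3·-10.5 − 7 = 24.5
var(-3X - 7) = (-3)²·23 = 207
E[(-3X - 7)²] = var((-3X - 7)) + (E[(-3X - 7)])² = 207 + (24.5)² = 807.25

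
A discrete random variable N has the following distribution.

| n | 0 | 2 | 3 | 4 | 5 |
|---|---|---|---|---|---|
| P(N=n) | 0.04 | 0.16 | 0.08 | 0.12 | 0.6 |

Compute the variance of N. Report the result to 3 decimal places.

E[N] = (0)(0.04) + (2)(0.16) + (3)(0.08) + (4)(0.12) + (5)(0.6) = 4.04
E[N²] = (0)²(0.04) + (2)²(0.16) + (3)²(0.08) + (4)²(0.12) + (5)²(0.6) = 18.28
Var(N) = E[N²] − (E[N])² = 18.28 − (4.04)² = 1.9584

1.958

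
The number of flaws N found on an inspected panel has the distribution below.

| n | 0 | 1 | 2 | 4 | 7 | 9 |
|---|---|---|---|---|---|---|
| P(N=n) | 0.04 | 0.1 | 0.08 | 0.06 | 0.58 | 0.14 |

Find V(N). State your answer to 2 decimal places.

E[N] = (0)(0.04) + (1)(0.1) + (2)(0.08) + (4)(0.06) + (7)(0.58) + (9)(0.14) = 5.82
E[N²] = (0)²(0.04) + (1)²(0.1) + (2)²(0.08) + (4)²(0.06) + (7)²(0.58) + (9)²(0.14) = 41.14
V(N) = E[N²] − (E[N])² = 41.14 − (5.82)² = 7.2676

7.27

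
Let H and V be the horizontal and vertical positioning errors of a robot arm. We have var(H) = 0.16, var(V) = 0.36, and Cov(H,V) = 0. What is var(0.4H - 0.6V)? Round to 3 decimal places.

0.155

var(0.4H - 0.6V) = (0.4)²·var(H) + (-0.6)²·var(V) + 2·(0.4)·(-0.6)·Cov(H,V)
= 0.16·0.16 + 0.36·0.36 + -0.48·0 = 0.1552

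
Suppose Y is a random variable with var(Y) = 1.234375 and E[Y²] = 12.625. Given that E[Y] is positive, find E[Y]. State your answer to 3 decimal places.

3.375

(E[Y])² = E[Y²] − var(Y) = 12.625 − 1.234375 = 11.390625
E[Y] = √11.390625 = 3.375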